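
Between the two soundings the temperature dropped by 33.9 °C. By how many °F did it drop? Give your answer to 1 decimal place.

61.0 °F

Converting a difference, only the 9/5 scale factor applies: Δ°F = 33.9 × 1.8 = 61.0 °F.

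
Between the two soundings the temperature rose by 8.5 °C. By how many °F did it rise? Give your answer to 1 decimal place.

15.3 °F

For a temperature change the 32° offset cancels: Δ°F = 8.5 × 1.8 = 15.3 °F.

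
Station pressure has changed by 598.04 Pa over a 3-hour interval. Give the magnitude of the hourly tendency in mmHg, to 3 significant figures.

598.04 Pa / 3 h × 0.00750062 mmHg/Pa = 1.50 mmHg/h.

1.50 mmHg per hour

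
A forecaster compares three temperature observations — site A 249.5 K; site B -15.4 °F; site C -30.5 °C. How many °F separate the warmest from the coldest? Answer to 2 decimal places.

site A: 249.5 K = -23.650 °C.
site B: -15.4 °F = -26.333 °C.
Spread: (-23.650) − (-30.500) = 6.850 °C = 12.33 °F.

12.33 °F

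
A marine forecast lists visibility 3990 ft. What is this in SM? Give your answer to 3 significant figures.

1 ft = 0.000189394 SM, so 3990 × 0.000189394 = 0.756 SM.

0.756 SM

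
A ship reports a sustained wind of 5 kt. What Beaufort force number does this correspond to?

Beaufort force 2

5 kt lies in the Beaufort 2 band (light breeze, 4–6 kt).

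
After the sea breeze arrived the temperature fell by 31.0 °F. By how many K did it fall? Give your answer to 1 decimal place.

17.2 K

Converting a difference, only the 9/5 scale factor applies: ΔK = 31.0 × 0.5556 = 17.2 K.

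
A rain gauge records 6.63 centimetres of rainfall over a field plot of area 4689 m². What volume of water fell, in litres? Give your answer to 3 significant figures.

Depth: 6.63 cm × 10 = 66.3 mm.
1 mm over 1 m² is 1 L, so volume = 66.3 × 4689 = 310880.7 L ≈ 311000 L.

311000 litres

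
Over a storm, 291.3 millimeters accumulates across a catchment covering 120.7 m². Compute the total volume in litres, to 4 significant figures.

1 mm over 1 m² is 1 L, so volume = 291.3 × 120.7 = 35159.91 L ≈ 35160 L.

35160 litres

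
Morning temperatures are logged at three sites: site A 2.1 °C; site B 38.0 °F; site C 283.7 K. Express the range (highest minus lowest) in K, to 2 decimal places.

site B: 38.0 °F = 3.333 °C.
site C: 283.7 K = 10.550 °C.
Spread: 10.550 − 2.100 = 8.450 °C.

8.45 K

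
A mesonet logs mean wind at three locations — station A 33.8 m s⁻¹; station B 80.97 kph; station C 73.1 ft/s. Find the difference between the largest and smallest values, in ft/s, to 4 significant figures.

37.79 ft/s

station A: 33.8 m/s = 110.8924 ft/s.
station B: 80.97 km/h = 73.7916 ft/s.
Spread: 110.8924 − 73.1000 = 37.79 ft/s.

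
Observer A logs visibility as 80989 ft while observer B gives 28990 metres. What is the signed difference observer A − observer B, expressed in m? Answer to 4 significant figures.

-4305 m

observer A: 80989 ft = 24685.45 m.
Difference: 24685.45 − 28990.00 = -4305 m.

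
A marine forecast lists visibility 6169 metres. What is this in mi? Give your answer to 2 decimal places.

3.83 SM

1 m = 0.000621371 SM, so 6169 × 0.000621371 = 3.83 SM.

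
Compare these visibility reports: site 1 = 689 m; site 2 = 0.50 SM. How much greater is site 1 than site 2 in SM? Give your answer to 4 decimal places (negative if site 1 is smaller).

site 1: 689 m = 0.428125 SM.
Difference: 0.428125 − 0.500000 = -0.0719 SM.

-0.0719 SM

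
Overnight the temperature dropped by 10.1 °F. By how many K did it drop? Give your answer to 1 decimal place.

5.6 K

Converting a difference, only the 9/5 scale factor applies: ΔK = 10.1 × 0.5556 = 5.6 K.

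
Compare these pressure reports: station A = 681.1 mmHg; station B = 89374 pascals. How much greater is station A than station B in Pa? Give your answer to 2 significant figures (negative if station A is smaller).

station A: 681.1 mmHg = 90805.88 Pa.
Difference: 90805.88 − 89374.00 = 1400 Pa.

1400 Pa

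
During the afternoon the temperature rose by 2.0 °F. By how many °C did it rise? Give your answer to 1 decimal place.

1.1 °C

Converting a difference, only the 9/5 scale factor applies: Δ°C = 2.0 × 0.5556 = 1.1 °C.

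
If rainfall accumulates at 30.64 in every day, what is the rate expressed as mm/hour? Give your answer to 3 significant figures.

32.4 mm/hour

30.64 in/day × 25.4 mm/in × 0.0416667 day/hour = 32.4 mm/hour.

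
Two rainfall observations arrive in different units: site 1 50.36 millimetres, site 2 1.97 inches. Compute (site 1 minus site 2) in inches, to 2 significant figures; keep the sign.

site 1: 50.36 mm = 1.98268 in.
Difference: 1.98268 − 1.97000 = 0.013 in.

0.013 in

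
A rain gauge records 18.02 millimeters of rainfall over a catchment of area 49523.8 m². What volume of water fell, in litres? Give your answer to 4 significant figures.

892400 litres

1 mm over 1 m² is 1 L, so volume = 18.02 × 49523.8 = 892418.88 L ≈ 892400 L.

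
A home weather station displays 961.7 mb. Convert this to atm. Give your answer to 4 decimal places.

1 mb = 0.000986923 atm, so 961.7 × 0.000986923 = 0.9491 atm.

0.9491 atm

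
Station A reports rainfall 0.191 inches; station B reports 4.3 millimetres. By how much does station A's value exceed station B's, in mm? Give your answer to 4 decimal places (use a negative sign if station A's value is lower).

station A: 0.191 in = 4.851400 mm.
Difference: 4.851400 − 4.300000 = 0.5514 mm.

0.5514 mm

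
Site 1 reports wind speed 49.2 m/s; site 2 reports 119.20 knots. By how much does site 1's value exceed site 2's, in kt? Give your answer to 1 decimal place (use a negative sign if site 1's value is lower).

-23.6 kt

site 1: 49.2 m/s = 95.637 kt.
Difference: 95.637 − 119.200 = -23.6 kt.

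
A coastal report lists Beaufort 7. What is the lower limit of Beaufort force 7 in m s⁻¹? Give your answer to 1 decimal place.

Beaufort 7 (near gale) spans 13.9–17.1 m/s.

13.9 m/s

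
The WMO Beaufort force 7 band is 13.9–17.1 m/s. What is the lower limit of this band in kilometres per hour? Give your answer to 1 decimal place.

13.9–17.1 m/s × 3.6 = 50.0–61.6 km/h.

50.0 km/h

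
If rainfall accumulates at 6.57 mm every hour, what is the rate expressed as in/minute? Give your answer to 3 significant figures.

6.57 mm/hour × 0.0393701 in/mm × 0.0166667 hour/minute = 0.00431 in/minute.

0.00431 in/minute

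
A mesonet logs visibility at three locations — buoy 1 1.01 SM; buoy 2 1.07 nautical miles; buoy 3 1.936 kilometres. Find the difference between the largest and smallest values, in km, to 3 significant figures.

0.356 km

buoy 1: 1.01 SM = 1.62544 km.
buoy 2: 1.07 nmi = 1.98164 km.
Spread: 1.98164 − 1.62544 = 0.356 km.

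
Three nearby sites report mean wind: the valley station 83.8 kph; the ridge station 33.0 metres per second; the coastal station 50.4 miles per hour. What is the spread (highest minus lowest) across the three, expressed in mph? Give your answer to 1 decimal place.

the valley station: 83.8 km/h = 52.071 mph.
the ridge station: 33.0 m/s = 73.819 mph.
Spread: 73.819 − 50.400 = 23.4 mph.

23.4 mph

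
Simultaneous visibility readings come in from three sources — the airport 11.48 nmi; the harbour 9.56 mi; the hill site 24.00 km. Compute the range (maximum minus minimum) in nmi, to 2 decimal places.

4.65 nmi

the harbour: 9.56 SM = 8.3074 nmi.
the hill site: 24.00 km = 12.9590 nmi.
Spread: 12.9590 − 8.3074 = 4.65 nmi.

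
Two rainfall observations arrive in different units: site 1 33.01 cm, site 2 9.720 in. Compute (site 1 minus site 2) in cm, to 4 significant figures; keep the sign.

8.321 cm

site 2: 9.720 in = 24.68880 cm.
Difference: 33.01000 − 24.68880 = 8.321 cm.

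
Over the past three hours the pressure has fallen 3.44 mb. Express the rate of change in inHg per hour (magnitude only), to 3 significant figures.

0.0339 inHg per hour

3.44 mb / 3 h × 0.02953 inHg/mb = 0.0339 inHg/h.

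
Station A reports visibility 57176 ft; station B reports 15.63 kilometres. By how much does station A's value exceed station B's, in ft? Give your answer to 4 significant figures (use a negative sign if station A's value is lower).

5896 ft

station B: 15.63 km = 51279.53 ft.
Difference: 57176.00 − 51279.53 = 5896 ft.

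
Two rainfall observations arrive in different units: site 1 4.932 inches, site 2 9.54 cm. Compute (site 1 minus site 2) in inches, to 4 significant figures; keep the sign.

1.176 in

site 2: 9.54 cm = 3.75591 in.
Difference: 4.93200 − 3.75591 = 1.176 in.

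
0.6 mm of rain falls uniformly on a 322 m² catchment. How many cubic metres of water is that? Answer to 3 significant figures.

1 mm over 1 m² is 1 L, so volume = 0.6 × 322 = 193.2 L = 0.193 m³.

0.193 cubic metres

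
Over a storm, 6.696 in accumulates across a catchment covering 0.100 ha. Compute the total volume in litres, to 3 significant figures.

Depth: 6.696 in × 25.4 = 170.0784 mm.
Area: 0.100 ha = 1000 m².
1 mm over 1 m² is 1 L, so volume = 170.0784 × 1000 = 170078.4 L ≈ 170000 L.

170000 litres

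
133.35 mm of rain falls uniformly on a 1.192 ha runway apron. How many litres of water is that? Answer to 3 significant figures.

1590000 litres

Area: 1.192 ha = 11920 m².
1 mm over 1 m² is 1 L, so volume = 133.35 × 11920 = 1589532 L ≈ 1590000 L.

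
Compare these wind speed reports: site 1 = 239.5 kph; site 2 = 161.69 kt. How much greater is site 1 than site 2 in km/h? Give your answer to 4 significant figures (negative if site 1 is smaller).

site 2: 161.69 kt = 299.4499 km/h.
Difference: 239.5000 − 299.4499 = -59.95 km/h.

-59.95 km/h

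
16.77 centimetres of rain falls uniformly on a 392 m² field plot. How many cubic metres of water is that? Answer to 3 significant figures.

Depth: 16.77 cm × 10 = 167.7 mm.
1 mm over 1 m² is 1 L, so volume = 167.7 × 392 = 65738.4 L = 65.7 m³.

65.7 cubic metres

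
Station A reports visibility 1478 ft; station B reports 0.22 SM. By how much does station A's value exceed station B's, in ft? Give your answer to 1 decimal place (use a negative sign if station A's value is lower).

station B: 0.22 SM = 1161.600 ft.
Difference: 1478.000 − 1161.600 = 316.4 ft.

316.4 ft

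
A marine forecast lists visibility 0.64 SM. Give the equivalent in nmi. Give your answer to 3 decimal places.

1 SM = 0.868976 nmi, so 0.64 × 0.868976 = 0.556 nmi.

0.556 nmi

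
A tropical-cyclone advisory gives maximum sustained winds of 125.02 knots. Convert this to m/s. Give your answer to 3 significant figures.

1 kt = 0.514444 m/s, so 125.02 × 0.514444 = 64.3 m/s.

64.3 m/s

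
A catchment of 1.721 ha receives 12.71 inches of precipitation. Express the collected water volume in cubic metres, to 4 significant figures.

Depth: 12.71 in × 25.4 = 322.834 mm.
Area: 1.721 ha = 17210 m².
1 mm over 1 m² is 1 L, so volume = 322.834 × 17210 = 5555973.1 L = 5556 m³.

5556 cubic metres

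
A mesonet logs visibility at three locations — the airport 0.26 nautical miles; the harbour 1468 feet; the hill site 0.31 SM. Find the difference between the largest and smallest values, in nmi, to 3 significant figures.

0.0278 nmi

the harbour: 1468 ft = 0.241602 nmi.
the hill site: 0.31 SM = 0.269383 nmi.
Spread: 0.269383 − 0.241602 = 0.0278 nmi.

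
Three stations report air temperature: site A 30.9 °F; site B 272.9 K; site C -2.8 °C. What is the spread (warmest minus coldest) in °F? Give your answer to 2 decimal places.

site A: 30.9 °F = -0.611 °C.
site B: 272.9 K = -0.250 °C.
Spread: (-0.250) − (-2.800) = 2.550 °C = 4.59 °F.

4.59 °F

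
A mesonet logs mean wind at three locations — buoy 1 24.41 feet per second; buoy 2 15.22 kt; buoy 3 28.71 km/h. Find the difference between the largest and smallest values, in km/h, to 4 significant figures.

1.925 km/h

buoy 1: 24.41 ft/s = 26.78460 km/h.
buoy 2: 15.22 kt = 28.18744 km/h.
Spread: 28.71000 − 26.78460 = 1.925 km/h.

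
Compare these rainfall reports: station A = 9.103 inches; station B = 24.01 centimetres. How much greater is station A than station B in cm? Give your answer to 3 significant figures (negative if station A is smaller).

station A: 9.103 in = 23.12162 cm.
Difference: 23.12162 − 24.01000 = -0.888 cm.

-0.888 cm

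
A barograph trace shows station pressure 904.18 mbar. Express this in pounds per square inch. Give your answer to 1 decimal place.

1 mb = 0.0145038 psi, so 904.18 × 0.0145038 = 13.1 psi.

13.1 psi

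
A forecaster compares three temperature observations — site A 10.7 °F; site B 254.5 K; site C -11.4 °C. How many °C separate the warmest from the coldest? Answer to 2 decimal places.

site A: 10.7 °F = -11.833 °C.
site B: 254.5 K = -18.650 °C.
Spread: (-11.400) − (-18.650) = 7.250 °C.

7.25 °C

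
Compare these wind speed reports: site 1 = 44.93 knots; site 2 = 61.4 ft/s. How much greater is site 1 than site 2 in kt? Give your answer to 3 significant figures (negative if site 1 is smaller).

site 2: 61.4 ft/s = 36.3785 kt.
Difference: 44.9300 − 36.3785 = 8.55 kt.

8.55 kt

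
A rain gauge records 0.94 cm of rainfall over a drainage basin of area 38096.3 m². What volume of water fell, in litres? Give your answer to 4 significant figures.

Depth: 0.94 cm × 10 = 9.4 mm.
1 mm over 1 m² is 1 L, so volume = 9.4 × 38096.3 = 358105.22 L ≈ 358100 L.

358100 litres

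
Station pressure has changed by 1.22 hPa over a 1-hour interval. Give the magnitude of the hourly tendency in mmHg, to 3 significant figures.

0.915 mmHg per hour

1.22 hPa / 1 h × 0.750062 mmHg/hPa = 0.915 mmHg/h.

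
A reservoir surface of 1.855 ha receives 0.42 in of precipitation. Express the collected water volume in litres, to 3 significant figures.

198000 litres

Depth: 0.42 in × 25.4 = 10.668 mm.
Area: 1.855 ha = 18550 m².
1 mm over 1 m² is 1 L, so volume = 10.668 × 18550 = 197891.4 L ≈ 198000 L.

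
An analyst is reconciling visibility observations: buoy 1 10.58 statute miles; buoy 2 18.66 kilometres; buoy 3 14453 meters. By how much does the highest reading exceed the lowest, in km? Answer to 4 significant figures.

buoy 1: 10.58 SM = 17.02686 km.
buoy 3: 14453 m = 14.45300 km.
Spread: 18.66000 − 14.45300 = 4.207 km.

4.207 km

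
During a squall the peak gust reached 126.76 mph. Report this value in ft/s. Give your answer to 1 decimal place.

185.9 ft/s

1 mph = 1.46667 ft/s, so 126.76 × 1.46667 = 185.9 ft/s.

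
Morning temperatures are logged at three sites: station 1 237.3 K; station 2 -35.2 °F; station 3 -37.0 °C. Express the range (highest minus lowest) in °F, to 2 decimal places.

station 1: 237.3 K = -35.850 °C.
station 2: -35.2 °F = -37.333 °C.
Spread: (-35.850) − (-37.333) = 1.483 °C = 2.67 °F.

2.67 °F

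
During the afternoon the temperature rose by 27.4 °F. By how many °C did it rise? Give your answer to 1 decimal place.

15.2 °C

A change of 1 °C equals a change of 1.8 °F: Δ°C = 27.4 × 0.5556 = 15.2 °C.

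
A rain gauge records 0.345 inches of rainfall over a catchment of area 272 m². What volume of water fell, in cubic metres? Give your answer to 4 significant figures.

Depth: 0.345 in × 25.4 = 8.763 mm.
1 mm over 1 m² is 1 L, so volume = 8.763 × 272 = 2383.536 L = 2.384 m³.

2.384 cubic metres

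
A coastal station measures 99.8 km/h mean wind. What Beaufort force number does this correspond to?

99.8 km/h = 27.7 m/s, which is Beaufort 10 (storm, 24.5–28.4 m/s).

Beaufort force 10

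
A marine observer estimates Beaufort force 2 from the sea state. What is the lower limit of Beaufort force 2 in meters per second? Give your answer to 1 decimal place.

Beaufort 2 (light breeze) spans 1.6–3.3 m/s.

1.6 m/s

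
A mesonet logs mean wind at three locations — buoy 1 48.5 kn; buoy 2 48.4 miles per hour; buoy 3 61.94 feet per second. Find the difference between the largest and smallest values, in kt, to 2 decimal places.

buoy 2: 48.4 mph = 42.0585 kt.
buoy 3: 61.94 ft/s = 36.6984 kt.
Spread: 48.5000 − 36.6984 = 11.80 kt.

11.80 kt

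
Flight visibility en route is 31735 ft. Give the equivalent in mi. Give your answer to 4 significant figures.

6.010 SM

1 ft = 0.000189394 SM, so 31735 × 0.000189394 = 6.010 SM.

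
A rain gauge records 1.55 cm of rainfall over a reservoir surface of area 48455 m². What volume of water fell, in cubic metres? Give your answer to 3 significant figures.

751 cubic metres

Depth: 1.55 cm × 10 = 15.5 mm.
1 mm over 1 m² is 1 L, so volume = 15.5 × 48455 = 751052.5 L = 751 m³.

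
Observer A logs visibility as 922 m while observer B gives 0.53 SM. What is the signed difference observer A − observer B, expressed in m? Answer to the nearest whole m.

observer B: 0.53 SM = 852.95 m.
Difference: 922.00 − 852.95 = 69 m.

69 m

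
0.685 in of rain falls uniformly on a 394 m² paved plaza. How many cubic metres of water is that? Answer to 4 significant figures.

Depth: 0.685 in × 25.4 = 17.399 mm.
1 mm over 1 m² is 1 L, so volume = 17.399 × 394 = 6855.206 L = 6.855 m³.

6.855 cubic metres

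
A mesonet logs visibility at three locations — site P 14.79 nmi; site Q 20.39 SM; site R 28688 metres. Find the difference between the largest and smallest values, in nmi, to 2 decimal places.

2.93 nmi

site Q: 20.39 SM = 17.7184 nmi.
site R: 28688 m = 15.4903 nmi.
Spread: 17.7184 − 14.7900 = 2.93 nmi.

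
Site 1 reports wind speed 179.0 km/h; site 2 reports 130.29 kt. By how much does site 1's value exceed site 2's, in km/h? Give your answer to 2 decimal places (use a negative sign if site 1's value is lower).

-62.30 km/h

site 2: 130.29 kt = 241.2971 km/h.
Difference: 179.0000 − 241.2971 = -62.30 km/h.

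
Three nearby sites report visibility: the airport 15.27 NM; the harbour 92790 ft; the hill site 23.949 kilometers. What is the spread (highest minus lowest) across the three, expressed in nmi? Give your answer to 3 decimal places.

the harbour: 92790 ft = 15.27127 nmi.
the hill site: 23.949 km = 12.93143 nmi.
Spread: 15.27127 − 12.93143 = 2.340 nmi.

2.340 nmi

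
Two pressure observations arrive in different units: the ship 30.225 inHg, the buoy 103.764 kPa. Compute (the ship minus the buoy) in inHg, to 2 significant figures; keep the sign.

the buoy: 103.764 kPa = 30.6415 inHg.
Difference: 30.2250 − 30.6415 = -0.42 inHg.

-0.42 inHg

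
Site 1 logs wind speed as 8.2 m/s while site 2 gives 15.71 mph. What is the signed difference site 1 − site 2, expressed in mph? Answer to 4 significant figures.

site 1: 8.2 m/s = 18.34288 mph.
Difference: 18.34288 − 15.71000 = 2.633 mph.

2.633 mph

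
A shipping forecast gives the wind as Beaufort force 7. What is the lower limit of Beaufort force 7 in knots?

Beaufort 7 (near gale) spans 28–33 knots.

28 kt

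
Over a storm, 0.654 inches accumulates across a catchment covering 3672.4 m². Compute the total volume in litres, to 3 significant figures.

Depth: 0.654 in × 25.4 = 16.6116 mm.
1 mm over 1 m² is 1 L, so volume = 16.6116 × 3672.4 = 61004.44 L ≈ 61000 L.

61000 litres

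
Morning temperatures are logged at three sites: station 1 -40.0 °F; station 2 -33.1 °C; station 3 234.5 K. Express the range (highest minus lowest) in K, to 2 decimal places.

station 1: -40.0 °F = -40.000 °C.
station 3: 234.5 K = -38.650 °C.
Spread: (-33.100) − (-40.000) = 6.900 °C.

6.90 K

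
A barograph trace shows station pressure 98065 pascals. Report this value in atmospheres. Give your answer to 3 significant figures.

0.968 atm

1 Pa = 9.86923e-06 atm, so 98065 × 9.86923e-06 = 0.968 atm.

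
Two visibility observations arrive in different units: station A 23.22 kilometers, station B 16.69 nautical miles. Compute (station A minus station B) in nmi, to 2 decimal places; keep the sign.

station A: 23.22 km = 12.5378 nmi.
Difference: 12.5378 − 16.6900 = -4.15 nmi.

-4.15 nmi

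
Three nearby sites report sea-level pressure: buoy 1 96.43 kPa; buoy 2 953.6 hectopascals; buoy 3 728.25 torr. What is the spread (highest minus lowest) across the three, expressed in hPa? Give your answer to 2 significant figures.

buoy 1: 96.43 kPa = 964.30 hPa.
buoy 3: 728.25 mmHg = 970.92 hPa.
Spread: 970.92 − 953.60 = 17 hPa.

17 hPa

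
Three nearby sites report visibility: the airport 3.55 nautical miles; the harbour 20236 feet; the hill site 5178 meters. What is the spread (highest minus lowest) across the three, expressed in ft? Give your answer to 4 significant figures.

the airport: 3.55 nmi = 21570.21 ft.
the hill site: 5178 m = 16988.19 ft.
Spread: 21570.21 − 16988.19 = 4582 ft.

4582 ft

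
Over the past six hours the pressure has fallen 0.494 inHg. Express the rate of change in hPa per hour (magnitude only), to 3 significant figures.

0.494 inHg / 6 h × 33.8639 hPa/inHg = 2.79 hPa/h.

2.79 hPa per hour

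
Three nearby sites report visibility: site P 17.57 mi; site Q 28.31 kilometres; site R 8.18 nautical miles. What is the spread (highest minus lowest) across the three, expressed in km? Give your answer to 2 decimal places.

13.16 km

site P: 17.57 SM = 28.2762 km.
site R: 8.18 nmi = 15.1494 km.
Spread: 28.3100 − 15.1494 = 13.16 km.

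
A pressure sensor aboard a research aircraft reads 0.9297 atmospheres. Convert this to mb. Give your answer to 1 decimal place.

1 atm = 1013.25 mb, so 0.9297 × 1013.25 = 942.0 mb.

942.0 mb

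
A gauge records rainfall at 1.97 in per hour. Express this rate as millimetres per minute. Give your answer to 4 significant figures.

1.97 in/hour × 25.4 mm/in × 0.0166667 hour/minute = 0.8340 mm/minute.

0.8340 mm/minute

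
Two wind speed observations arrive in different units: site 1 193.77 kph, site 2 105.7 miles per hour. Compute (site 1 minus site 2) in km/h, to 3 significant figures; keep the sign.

23.7 km/h

site 2: 105.7 mph = 170.108 km/h.
Difference: 193.770 − 170.108 = 23.7 km/h.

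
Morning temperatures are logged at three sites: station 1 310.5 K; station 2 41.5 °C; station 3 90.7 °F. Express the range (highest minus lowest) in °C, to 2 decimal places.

station 1: 310.5 K = 37.350 °C.
station 3: 90.7 °F = 32.611 °C.
Spread: 41.500 − 32.611 = 8.889 °C.

8.89 °C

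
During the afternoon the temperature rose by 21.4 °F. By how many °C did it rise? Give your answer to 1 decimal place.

11.9 °C

For a temperature change the 32° offset cancels: Δ°C = 21.4 × 0.5556 = 11.9 °C.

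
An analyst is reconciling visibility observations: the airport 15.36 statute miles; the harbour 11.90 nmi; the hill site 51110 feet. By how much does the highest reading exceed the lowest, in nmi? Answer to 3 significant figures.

the airport: 15.36 SM = 13.3475 nmi.
the hill site: 51110 ft = 8.4116 nmi.
Spread: 13.3475 − 8.4116 = 4.94 nmi.

4.94 nmi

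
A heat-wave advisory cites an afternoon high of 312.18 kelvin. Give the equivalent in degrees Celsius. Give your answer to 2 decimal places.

°C = 312.18 − 273.15 = 39.03 °C.

39.03 °C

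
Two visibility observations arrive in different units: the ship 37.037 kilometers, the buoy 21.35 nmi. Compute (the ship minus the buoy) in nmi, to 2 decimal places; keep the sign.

-1.35 nmi

the ship: 37.037 km = 19.9984 nmi.
Difference: 19.9984 − 21.3500 = -1.35 nmi.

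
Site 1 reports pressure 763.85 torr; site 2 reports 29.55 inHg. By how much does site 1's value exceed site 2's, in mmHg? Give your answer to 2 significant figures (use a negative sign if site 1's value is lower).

site 2: 29.55 inHg = 750.57 mmHg.
Difference: 763.85 − 750.57 = 13 mmHg.

13 mmHg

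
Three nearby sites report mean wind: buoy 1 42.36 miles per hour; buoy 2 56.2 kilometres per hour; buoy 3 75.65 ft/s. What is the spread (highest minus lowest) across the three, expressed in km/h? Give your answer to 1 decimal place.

buoy 1: 42.36 mph = 68.172 km/h.
buoy 3: 75.65 ft/s = 83.009 km/h.
Spread: 83.009 − 56.200 = 26.8 km/h.

26.8 km/h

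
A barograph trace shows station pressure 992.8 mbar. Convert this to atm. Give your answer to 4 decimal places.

1 mb = 0.000986923 atm, so 992.8 × 0.000986923 = 0.9798 atm.

0.9798 atm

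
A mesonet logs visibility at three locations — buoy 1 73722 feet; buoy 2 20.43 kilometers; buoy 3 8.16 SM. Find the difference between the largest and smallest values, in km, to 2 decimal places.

9.34 km

buoy 1: 73722 ft = 22.4705 km.
buoy 3: 8.16 SM = 13.1322 km.
Spread: 22.4705 − 13.1322 = 9.34 km.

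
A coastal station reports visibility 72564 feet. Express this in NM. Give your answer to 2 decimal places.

11.94 nmi

1 ft = 0.000164579 nmi, so 72564 × 0.000164579 = 11.94 nmi.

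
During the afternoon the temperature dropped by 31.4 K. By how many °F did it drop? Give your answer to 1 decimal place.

Converting a difference, only the 9/5 scale factor applies: Δ°F = 31.4 × 1.8 = 56.5 °F.

56.5 °F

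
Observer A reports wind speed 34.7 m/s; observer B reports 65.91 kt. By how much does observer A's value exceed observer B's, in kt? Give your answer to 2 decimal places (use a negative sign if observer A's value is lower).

observer A: 34.7 m/s = 67.4514 kt.
Difference: 67.4514 − 65.9100 = 1.54 kt.

1.54 kt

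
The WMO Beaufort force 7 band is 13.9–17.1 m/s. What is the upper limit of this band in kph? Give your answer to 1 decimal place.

61.6 km/h

13.9–17.1 m/s × 3.6 = 50.0–61.6 km/h.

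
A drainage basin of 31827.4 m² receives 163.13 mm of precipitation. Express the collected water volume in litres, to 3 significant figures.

1 mm over 1 m² is 1 L, so volume = 163.13 × 31827.4 = 5192003.8 L ≈ 5190000 L.

5190000 litres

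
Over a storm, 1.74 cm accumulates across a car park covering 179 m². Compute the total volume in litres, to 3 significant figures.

3110 litres

Depth: 1.74 cm × 10 = 17.4 mm.
1 mm over 1 m² is 1 L, so volume = 17.4 × 179 = 3114.6 L ≈ 3110 L.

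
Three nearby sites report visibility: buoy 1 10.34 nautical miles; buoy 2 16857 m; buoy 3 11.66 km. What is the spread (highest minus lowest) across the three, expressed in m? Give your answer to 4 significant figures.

7490 m

buoy 1: 10.34 nmi = 19149.68 m.
buoy 3: 11.66 km = 11660.00 m.
Spread: 19149.68 − 11660.00 = 7490 m.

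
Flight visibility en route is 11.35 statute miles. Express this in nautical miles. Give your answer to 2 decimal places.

1 SM = 0.868976 nmi, so 11.35 × 0.868976 = 9.86 nmi.

9.86 nmi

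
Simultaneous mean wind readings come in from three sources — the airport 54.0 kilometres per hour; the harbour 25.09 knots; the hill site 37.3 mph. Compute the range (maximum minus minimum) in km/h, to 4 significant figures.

13.56 km/h

the harbour: 25.09 kt = 46.4667 km/h.
the hill site: 37.3 mph = 60.0285 km/h.
Spread: 60.0285 − 46.4667 = 13.56 km/h.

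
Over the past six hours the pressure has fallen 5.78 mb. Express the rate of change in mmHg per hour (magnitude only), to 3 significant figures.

0.723 mmHg per hour

5.78 mb / 6 h × 0.750062 mmHg/mb = 0.723 mmHg/h.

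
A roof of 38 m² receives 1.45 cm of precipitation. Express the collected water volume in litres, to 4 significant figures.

551.0 litres

Depth: 1.45 cm × 10 = 14.5 mm.
1 mm over 1 m² is 1 L, so volume = 14.5 × 38 = 551 L ≈ 551.0 L.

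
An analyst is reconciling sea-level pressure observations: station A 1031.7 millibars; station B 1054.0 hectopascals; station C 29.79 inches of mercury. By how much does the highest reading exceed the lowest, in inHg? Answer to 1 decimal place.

1.3 inHg

station A: 1031.7 mb = 30.466 inHg.
station B: 1054.0 hPa = 31.125 inHg.
Spread: 31.125 − 29.790 = 1.3 inHg.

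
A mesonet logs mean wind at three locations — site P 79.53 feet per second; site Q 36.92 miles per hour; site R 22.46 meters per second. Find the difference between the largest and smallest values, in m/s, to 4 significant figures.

site P: 79.53 ft/s = 24.24074 m/s.
site Q: 36.92 mph = 16.50472 m/s.
Spread: 24.24074 − 16.50472 = 7.736 m/s.

7.736 m/s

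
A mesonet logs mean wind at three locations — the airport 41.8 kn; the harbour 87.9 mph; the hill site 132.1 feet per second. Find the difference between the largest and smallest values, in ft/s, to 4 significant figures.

61.55 ft/s

the airport: 41.8 kt = 70.5505 ft/s.
the harbour: 87.9 mph = 128.9200 ft/s.
Spread: 132.1000 − 70.5505 = 61.55 ft/s.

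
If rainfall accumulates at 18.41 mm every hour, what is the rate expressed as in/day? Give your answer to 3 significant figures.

18.41 mm/hour × 0.0393701 in/mm × 24 hour/day = 17.4 in/day.

17.4 in/day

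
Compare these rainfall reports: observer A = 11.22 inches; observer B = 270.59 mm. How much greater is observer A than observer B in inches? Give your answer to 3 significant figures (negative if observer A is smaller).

observer B: 270.59 mm = 10.65315 in.
Difference: 11.22000 − 10.65315 = 0.567 in.

0.567 in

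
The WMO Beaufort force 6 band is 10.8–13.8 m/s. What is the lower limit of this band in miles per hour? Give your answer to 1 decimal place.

24.2 mph

10.8–13.8 m/s × 2.237 = 24.2–30.9 mph.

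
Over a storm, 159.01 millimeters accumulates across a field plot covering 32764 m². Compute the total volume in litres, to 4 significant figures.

1 mm over 1 m² is 1 L, so volume = 159.01 × 32764 = 5209803.6 L ≈ 5210000 L.

5210000 litres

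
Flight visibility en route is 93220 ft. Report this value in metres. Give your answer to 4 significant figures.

28410 m

1 ft = 0.3048 m, so 93220 × 0.3048 = 28410 m.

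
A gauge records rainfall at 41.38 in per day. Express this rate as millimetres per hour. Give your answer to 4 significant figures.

43.79 mm/hour

41.38 in/day × 25.4 mm/in × 0.0416667 day/hour = 43.79 mm/hour.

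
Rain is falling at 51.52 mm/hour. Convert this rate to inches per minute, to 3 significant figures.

0.0338 in/minute

51.52 mm/hour × 0.0393701 in/mm × 0.0166667 hour/minute = 0.0338 in/minute.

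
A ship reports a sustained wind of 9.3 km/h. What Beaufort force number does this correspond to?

9.3 km/h = 2.6 m/s, which is Beaufort 2 (light breeze, 1.6–3.3 m/s).

Beaufort force 2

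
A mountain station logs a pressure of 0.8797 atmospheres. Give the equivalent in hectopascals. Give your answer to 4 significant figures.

891.4 hPa

1 atm = 1013.25 hPa, so 0.8797 × 1013.25 = 891.4 hPa.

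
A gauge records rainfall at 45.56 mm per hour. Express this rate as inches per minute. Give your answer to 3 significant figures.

0.0299 in/minute

45.56 mm/hour × 0.0393701 in/mm × 0.0166667 hour/minute = 0.0299 in/minute.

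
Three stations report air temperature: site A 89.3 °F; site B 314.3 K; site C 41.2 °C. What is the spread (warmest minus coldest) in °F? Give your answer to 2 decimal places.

16.86 °F

site A: 89.3 °F = 31.833 °C.
site B: 314.3 K = 41.150 °C.
Spread: 41.200 − 31.833 = 9.367 °C = 16.86 °F.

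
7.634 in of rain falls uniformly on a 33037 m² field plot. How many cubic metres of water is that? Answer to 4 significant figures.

Depth: 7.634 in × 25.4 = 193.9036 mm.
1 mm over 1 m² is 1 L, so volume = 193.9036 × 33037 = 6405993.2 L = 6406 m³.

6406 cubic metres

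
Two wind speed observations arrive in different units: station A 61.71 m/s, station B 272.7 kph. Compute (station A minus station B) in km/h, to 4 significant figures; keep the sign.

-50.54 km/h

station A: 61.71 m/s = 222.1560 km/h.
Difference: 222.1560 − 272.7000 = -50.54 km/h.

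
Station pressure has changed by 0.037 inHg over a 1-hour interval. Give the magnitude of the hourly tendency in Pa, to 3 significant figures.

0.037 inHg / 1 h × 3386.39 Pa/inHg = 125 Pa/h.

125 Pa per hour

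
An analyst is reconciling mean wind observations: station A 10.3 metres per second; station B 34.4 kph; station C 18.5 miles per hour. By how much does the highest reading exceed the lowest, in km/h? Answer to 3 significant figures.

station A: 10.3 m/s = 37.0800 km/h.
station C: 18.5 mph = 29.7729 km/h.
Spread: 37.0800 − 29.7729 = 7.31 km/h.

7.31 km/h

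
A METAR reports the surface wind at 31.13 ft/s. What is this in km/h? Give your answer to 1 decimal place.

34.2 km/h

1 ft/s = 1.09728 km/h, so 31.13 × 1.09728 = 34.2 km/h.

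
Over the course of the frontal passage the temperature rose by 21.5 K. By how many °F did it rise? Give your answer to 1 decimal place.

38.7 °F

A change of 1 °C equals a change of 1.8 °F: Δ°F = 21.5 × 1.8 = 38.7 °F.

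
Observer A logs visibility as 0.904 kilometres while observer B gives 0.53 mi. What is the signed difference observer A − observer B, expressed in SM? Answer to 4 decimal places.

0.0317 SM

observer A: 0.904 km = 0.561720 SM.
Difference: 0.561720 − 0.530000 = 0.0317 SM.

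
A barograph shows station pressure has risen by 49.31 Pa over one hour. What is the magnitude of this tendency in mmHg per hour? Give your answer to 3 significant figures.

49.31 Pa / 1 h × 0.00750062 mmHg/Pa = 0.370 mmHg/h.

0.370 mmHg per hour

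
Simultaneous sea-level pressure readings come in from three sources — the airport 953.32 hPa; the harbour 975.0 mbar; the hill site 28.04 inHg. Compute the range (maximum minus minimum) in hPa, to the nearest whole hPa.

the harbour: 975.0 mb = 975.00 hPa.
the hill site: 28.04 inHg = 949.54 hPa.
Spread: 975.00 − 949.54 = 25 hPa.

25 hPa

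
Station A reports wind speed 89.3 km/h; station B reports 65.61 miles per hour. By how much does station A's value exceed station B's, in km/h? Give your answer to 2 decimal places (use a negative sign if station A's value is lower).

station B: 65.61 mph = 105.5891 km/h.
Difference: 89.3000 − 105.5891 = -16.29 km/h.

-16.29 km/h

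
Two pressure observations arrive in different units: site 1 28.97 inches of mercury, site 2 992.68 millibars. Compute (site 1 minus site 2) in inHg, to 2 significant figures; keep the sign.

site 2: 992.68 mb = 29.3138 inHg.
Difference: 28.9700 − 29.3138 = -0.34 inHg.

-0.34 inHg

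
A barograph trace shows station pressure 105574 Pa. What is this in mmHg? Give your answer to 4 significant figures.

1 Pa = 0.00750062 mmHg, so 105574 × 0.00750062 = 791.9 mmHg.

791.9 mmHg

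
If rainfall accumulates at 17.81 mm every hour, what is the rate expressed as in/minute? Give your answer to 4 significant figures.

0.01169 in/minute

17.81 mm/hour × 0.0393701 in/mm × 0.0166667 hour/minute = 0.01169 in/minute.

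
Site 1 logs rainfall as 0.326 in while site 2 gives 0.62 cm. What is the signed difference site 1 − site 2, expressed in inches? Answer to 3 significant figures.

site 2: 0.62 cm = 0.244094 in.
Difference: 0.326000 − 0.244094 = 0.0819 in.

0.0819 in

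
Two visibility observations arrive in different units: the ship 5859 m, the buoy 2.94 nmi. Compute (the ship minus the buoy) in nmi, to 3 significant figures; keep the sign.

0.224 nmi

the ship: 5859 m = 3.16361 nmi.
Difference: 3.16361 − 2.94000 = 0.224 nmi.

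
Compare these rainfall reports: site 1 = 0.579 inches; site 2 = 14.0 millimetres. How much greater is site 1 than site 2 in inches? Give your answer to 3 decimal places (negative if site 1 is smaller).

site 2: 14.0 mm = 0.55118 in.
Difference: 0.57900 − 0.55118 = 0.028 in.

0.028 in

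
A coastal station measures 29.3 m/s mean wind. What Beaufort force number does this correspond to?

Beaufort force 11

29.3 m/s lies in the Beaufort 11 band (violent storm, 28.5–32.6 m/s).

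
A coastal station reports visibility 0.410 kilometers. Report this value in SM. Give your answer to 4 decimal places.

0.2548 SM

1 km = 0.621371 SM, so 0.410 × 0.621371 = 0.2548 SM.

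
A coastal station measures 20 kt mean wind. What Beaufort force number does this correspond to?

20 kt lies in the Beaufort 5 band (fresh breeze, 17–21 kt).

Beaufort force 5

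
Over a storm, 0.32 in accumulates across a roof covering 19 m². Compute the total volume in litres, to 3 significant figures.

Depth: 0.32 in × 25.4 = 8.128 mm.
1 mm over 1 m² is 1 L, so volume = 8.128 × 19 = 154.432 L ≈ 154 L.

154 litres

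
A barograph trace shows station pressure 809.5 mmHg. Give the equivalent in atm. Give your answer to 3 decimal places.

1.065 atm

1 mmHg = 0.00131579 atm, so 809.5 × 0.00131579 = 1.065 atm.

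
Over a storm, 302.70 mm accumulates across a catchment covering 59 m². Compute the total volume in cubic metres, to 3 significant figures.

17.9 cubic metres

1 mm over 1 m² is 1 L, so volume = 302.7 × 59 = 17859.3 L = 17.9 m³.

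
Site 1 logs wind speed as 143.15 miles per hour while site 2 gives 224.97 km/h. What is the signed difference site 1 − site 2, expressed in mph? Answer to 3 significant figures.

3.36 mph

site 2: 224.97 km/h = 139.7899 mph.
Difference: 143.1500 − 139.7899 = 3.36 mph.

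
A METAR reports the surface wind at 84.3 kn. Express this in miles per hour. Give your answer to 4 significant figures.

97.01 mph

1 kt = 1.15078 mph, so 84.3 × 1.15078 = 97.01 mph.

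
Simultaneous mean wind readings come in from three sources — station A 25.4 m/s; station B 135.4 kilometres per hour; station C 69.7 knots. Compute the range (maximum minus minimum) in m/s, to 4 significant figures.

station B: 135.4 km/h = 37.6111 m/s.
station C: 69.7 kt = 35.8568 m/s.
Spread: 37.6111 − 25.4000 = 12.21 m/s.

12.21 m/s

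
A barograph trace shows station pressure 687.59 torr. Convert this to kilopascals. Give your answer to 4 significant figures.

1 mmHg = 0.133322 kPa, so 687.59 × 0.133322 = 91.67 kPa.

91.67 kPa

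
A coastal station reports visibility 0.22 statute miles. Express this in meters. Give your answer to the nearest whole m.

1 SM = 1609.34 m, so 0.22 × 1609.34 = 354 m.

354 m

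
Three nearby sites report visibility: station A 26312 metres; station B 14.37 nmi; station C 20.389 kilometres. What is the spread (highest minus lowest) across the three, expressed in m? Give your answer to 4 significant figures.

station B: 14.37 nmi = 26613.24 m.
station C: 20.389 km = 20389.00 m.
Spread: 26613.24 − 20389.00 = 6224 m.

6224 m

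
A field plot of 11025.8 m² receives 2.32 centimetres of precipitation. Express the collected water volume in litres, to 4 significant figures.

255800 litres

Depth: 2.32 cm × 10 = 23.2 mm.
1 mm over 1 m² is 1 L, so volume = 23.2 × 11025.8 = 255798.56 L ≈ 255800 L.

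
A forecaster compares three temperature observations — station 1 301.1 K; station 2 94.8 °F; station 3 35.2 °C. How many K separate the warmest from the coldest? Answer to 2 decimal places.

7.25 K

station 1: 301.1 K = 27.950 °C.
station 2: 94.8 °F = 34.889 °C.
Spread: 35.200 − 27.950 = 7.250 °C.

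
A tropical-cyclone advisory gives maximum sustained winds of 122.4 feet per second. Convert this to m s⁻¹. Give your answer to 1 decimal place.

1 ft/s = 0.3048 m/s, so 122.4 × 0.3048 = 37.3 m/s.

37.3 m/s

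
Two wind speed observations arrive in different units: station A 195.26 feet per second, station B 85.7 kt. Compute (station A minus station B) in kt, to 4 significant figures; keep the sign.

station A: 195.26 ft/s = 115.6884 kt.
Difference: 115.6884 − 85.7000 = 29.99 kt.

29.99 kt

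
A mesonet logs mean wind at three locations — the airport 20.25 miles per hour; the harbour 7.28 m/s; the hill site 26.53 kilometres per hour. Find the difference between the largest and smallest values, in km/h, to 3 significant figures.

6.38 km/h

the airport: 20.25 mph = 32.5892 km/h.
the harbour: 7.28 m/s = 26.2080 km/h.
Spread: 32.5892 − 26.2080 = 6.38 km/h.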